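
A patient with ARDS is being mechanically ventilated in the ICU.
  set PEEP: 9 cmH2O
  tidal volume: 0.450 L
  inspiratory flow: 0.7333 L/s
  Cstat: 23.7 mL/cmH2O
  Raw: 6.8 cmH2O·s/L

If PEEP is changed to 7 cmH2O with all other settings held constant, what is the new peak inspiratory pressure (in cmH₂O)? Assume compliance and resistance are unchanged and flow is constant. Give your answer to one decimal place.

PIP = Vt/C + R·V̇ + PEEP (constant-flow equation of motion).
Only the baseline term changes: ΔPIP = ΔPEEP = 7 − 9 = -2.0 cmH2O.
Original PIP = 450/23.7 + 6.8×0.7333 + 9 = 32.974 cmH2O; new PIP = 32.974 + (-2.0) = 30.974 cmH2O.

31.0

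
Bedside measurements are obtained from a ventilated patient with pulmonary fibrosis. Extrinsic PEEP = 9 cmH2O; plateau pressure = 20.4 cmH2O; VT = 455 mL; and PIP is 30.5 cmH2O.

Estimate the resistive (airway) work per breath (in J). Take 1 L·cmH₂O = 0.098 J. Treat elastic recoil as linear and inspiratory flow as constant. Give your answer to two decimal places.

0.45

With constant inspiratory flow the resistive pressure is constant at PIP − Pplat = 30.5 − 20.4 = 10.1 cmH2O, so resistive work = 10.1 × 0.455 = 4.596 L·cmH2O.
× 0.098 J/(L·cmH2O) → 0.4504 J.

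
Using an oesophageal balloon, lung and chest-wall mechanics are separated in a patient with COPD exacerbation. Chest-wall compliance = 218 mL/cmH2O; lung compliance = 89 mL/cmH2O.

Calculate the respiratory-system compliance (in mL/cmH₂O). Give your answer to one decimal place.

63.2

Lung and chest wall are elastances in series: 1/Crs = 1/CL + 1/Ccw.
1/Crs = 1/89 + 1/218 = 0.01582.
Crs = 63.211 mL/cmH2O.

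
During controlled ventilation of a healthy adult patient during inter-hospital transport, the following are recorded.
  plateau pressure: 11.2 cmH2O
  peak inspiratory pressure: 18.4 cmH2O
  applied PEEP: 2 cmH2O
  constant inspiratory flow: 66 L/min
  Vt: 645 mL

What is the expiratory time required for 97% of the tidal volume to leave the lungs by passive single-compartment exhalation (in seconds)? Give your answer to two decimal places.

1.61

Flow: 66 L/min ÷ 60 = 1.1 L/s.
R = (PIP − Pplat)/V̇ = (18.4 − 11.2) / 1.1 = 7.2/1.1 = 6.545 cmH2O·s/L.
C = Vt/(Pplat − PEEP) = 645.0 / (11.2 − 2) = 645.0/9.2 = 70.109 mL/cmH2O.
τ = R × C = 6.545 × 0.07011 L/cmH2O = 0.4589 s.
t = −τ·ln(1 − 0.97) = −0.4589·ln(0.03) = 1.609 s.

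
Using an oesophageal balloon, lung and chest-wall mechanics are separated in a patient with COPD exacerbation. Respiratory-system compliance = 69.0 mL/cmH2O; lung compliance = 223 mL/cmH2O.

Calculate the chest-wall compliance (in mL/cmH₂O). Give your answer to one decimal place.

99.9

1/Ccw = 1/Crs − 1/CL.
1/Ccw = 1/69.0 − 1/223 = 0.01001.
Ccw = 99.9 mL/cmH2O.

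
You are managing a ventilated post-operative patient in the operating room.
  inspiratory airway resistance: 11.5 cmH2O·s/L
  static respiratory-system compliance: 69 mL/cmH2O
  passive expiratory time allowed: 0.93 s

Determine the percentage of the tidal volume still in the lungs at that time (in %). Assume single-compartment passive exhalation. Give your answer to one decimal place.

τ = R × C = 11.5 × 69 mL/cmH2O = 11.5 × 0.069 L/cmH2O = 0.7935 s.
Passive exhalation: V(t)/V₀ = e^(−t/τ) = e^(−0.93/0.7935) = 0.3097.
Fraction remaining = 0.3097 → 30.97%.

31.0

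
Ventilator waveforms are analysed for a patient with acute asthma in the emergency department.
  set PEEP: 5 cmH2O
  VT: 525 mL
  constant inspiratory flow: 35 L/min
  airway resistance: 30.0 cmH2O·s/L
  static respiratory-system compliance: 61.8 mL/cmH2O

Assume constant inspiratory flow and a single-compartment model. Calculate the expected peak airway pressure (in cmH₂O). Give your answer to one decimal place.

31.0

Flow: 35 L/min ÷ 60 = 0.5833 L/s.
Equation of motion (constant flow): PIP = Vt/C + R·V̇ + PEEP.
PIP = 525/61.8 + 30.0×0.5833 + 5 = 8.495 + 17.499 + 5 = 30.994 cmH2O.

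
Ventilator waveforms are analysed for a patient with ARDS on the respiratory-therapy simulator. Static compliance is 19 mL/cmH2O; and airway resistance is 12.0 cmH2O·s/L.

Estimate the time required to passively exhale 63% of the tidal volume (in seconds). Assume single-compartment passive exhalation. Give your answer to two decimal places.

0.23

τ = R × C = 12.0 × 19 mL/cmH2O = 12.0 × 0.019 L/cmH2O = 0.228 s.
Exhaled fraction f = 1 − e^(−t/τ) → t = −τ·ln(1 − f) = −0.228·ln(0.37) = 0.2267 s.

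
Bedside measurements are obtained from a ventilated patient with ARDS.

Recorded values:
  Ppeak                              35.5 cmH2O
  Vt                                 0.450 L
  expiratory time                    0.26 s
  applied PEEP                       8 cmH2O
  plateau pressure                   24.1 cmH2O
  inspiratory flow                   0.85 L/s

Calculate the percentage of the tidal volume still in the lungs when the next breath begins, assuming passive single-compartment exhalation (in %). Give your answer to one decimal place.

R = (PIP − Pplat)/V̇ = (35.5 − 24.1) / 0.85 = 11.4/0.85 = 13.412 cmH2O·s/L.
C = Vt/(Pplat − PEEP) = 450.0 / (24.1 − 8) = 450.0/16.1 = 27.95 mL/cmH2O.
τ = R × C = 13.412 × 0.02795 L/cmH2O = 0.3749 s.
Fraction remaining at end-expiration = e^(−Te/τ) = e^(−0.26/0.3749) = 0.4998 → 49.98%.

50.0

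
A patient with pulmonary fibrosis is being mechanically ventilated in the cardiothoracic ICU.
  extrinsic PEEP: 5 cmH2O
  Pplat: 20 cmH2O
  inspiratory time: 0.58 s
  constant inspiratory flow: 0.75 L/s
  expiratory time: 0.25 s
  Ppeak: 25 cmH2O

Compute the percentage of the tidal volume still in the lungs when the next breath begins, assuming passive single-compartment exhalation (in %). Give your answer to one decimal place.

27.4

Vt = flow × Ti = 0.75 L/s × 0.58 s × 1000 mL/L = 435.0 mL.
R = (PIP − Pplat)/V̇ = (25 − 20) / 0.75 = 5.0/0.75 = 6.667 cmH2O·s/L.
C = Vt/(Pplat − PEEP) = 435.0 / (20 − 5) = 435.0/15.0 = 29.0 mL/cmH2O.
τ = R × C = 6.667 × 0.029 L/cmH2O = 0.1933 s.
Fraction remaining at end-expiration = e^(−Te/τ) = e^(−0.25/0.1933) = 0.2744 → 27.44%.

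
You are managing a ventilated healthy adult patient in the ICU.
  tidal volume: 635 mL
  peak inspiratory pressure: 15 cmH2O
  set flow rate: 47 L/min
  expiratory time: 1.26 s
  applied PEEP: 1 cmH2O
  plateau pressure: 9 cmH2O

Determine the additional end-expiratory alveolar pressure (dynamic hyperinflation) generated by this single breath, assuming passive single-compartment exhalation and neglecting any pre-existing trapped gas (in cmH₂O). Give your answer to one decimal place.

Flow: 47 L/min ÷ 60 = 0.7833 L/s.
R = (PIP − Pplat)/V̇ = (15 − 9) / 0.7833 = 6.0/0.7833 = 7.66 cmH2O·s/L.
C = Vt/(Pplat − PEEP) = 635.0 / (9 − 1) = 635.0/8.0 = 79.375 mL/cmH2O.
τ = R × C = 7.66 × 0.07938 L/cmH2O = 0.6081 s.
Fraction remaining = e^(−Te/τ) = e^(−1.26/0.6081) = 0.1259; trapped volume = 635.0 × 0.1259 = 79.947 mL.
Additional alveolar pressure from trapping ≈ V_trapped / C = 79.947 / 79.375 = 1.007 cmH2O.

1.0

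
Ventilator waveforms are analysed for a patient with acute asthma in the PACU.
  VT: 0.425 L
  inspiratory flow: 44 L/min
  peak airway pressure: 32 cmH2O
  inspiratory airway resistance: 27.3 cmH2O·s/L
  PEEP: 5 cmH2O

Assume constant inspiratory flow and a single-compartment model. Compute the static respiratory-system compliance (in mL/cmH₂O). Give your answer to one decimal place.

60.9

Flow: 44 L/min ÷ 60 = 0.7333 L/s.
Equation of motion (constant flow): PIP = Vt/C + R·V̇ + PEEP.
Vt/C = PIP − R·V̇ − PEEP = 32 − 27.3×0.7333 − 5 = 32 − 20.019 − 5 = 6.981 cmH2O.
C = Vt / 6.981 = 425 / 6.981 = 60.88 mL/cmH2O.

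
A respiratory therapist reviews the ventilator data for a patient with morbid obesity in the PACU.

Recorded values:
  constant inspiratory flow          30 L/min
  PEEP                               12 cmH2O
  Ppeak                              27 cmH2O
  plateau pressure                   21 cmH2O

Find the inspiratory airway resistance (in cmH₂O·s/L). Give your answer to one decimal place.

Flow: 30 L/min ÷ 60 = 0.5 L/s.
Raw = (PIP − Pplat) / flow = (27 − 21) / 0.5 = 6.0 / 0.5 = 12.0 cmH2O·s/L.

12.0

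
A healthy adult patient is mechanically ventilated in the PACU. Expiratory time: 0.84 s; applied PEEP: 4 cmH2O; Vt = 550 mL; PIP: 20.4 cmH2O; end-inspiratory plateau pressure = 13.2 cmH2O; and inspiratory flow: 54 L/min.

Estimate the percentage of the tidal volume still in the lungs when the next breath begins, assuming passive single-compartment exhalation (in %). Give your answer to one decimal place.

Flow: 54 L/min ÷ 60 = 0.9 L/s.
R = (PIP − Pplat)/V̇ = (20.4 − 13.2) / 0.9 = 7.2/0.9 = 8.0 cmH2O·s/L.
C = Vt/(Pplat − PEEP) = 550.0 / (13.2 − 4) = 550.0/9.2 = 59.783 mL/cmH2O.
τ = R × C = 8.0 × 0.05978 L/cmH2O = 0.4782 s.
Fraction remaining at end-expiration = e^(−Te/τ) = e^(−0.84/0.4782) = 0.1726 → 17.26%.

17.3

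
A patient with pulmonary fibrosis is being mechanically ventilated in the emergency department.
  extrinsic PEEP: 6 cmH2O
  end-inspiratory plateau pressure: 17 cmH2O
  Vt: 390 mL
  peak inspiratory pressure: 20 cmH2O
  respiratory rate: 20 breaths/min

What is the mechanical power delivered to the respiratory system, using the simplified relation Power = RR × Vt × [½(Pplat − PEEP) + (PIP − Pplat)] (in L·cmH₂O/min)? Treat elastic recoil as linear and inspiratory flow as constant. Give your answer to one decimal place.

Per-breath work = Vt × [½(Pplat−PEEP) + (PIP−Pplat)] = 0.390 × [0.5×11.0 + 3.0] = 0.390 × 8.5 = 3.315 L·cmH2O.
Power = 20 × 3.315 = 66.3 L·cmH2O/min.

66.3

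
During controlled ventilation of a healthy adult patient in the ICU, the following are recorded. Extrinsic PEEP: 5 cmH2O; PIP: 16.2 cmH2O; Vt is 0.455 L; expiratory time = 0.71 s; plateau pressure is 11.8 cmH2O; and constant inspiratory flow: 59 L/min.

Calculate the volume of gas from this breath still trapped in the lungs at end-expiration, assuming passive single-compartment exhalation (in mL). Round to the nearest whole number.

Flow: 59 L/min ÷ 60 = 0.9833 L/s.
R = (PIP − Pplat)/V̇ = (16.2 − 11.8) / 0.9833 = 4.4/0.9833 = 4.475 cmH2O·s/L.
C = Vt/(Pplat − PEEP) = 455.0 / (11.8 − 5) = 455.0/6.8 = 66.912 mL/cmH2O.
τ = R × C = 4.475 × 0.06691 L/cmH2O = 0.2994 s.
Fraction remaining = e^(−Te/τ) = e^(−0.71/0.2994) = 0.09335.
Trapped volume = 455.0 × 0.09335 = 42.474 mL.

42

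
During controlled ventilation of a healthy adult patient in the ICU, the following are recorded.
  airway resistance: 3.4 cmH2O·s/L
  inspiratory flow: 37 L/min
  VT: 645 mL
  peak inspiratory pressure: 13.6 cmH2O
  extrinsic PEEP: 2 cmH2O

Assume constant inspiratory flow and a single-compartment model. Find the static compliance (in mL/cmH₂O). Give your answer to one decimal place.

67.9

Flow: 37 L/min ÷ 60 = 0.6167 L/s.
Equation of motion (constant flow): PIP = Vt/C + R·V̇ + PEEP.
Vt/C = PIP − R·V̇ − PEEP = 13.6 − 3.4×0.6167 − 2 = 13.6 − 2.097 − 2 = 9.503 cmH2O.
C = Vt / 9.503 = 645 / 9.503 = 67.873 mL/cmH2O.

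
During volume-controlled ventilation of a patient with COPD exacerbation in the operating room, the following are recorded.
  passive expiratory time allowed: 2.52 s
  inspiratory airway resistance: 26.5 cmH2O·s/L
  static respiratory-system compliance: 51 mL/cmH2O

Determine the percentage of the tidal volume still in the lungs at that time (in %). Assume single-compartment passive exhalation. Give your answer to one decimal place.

15.5

τ = R × C = 26.5 × 51 mL/cmH2O = 26.5 × 0.051 L/cmH2O = 1.352 s.
Passive exhalation: V(t)/V₀ = e^(−t/τ) = e^(−2.52/1.352) = 0.1551.
Fraction remaining = 0.1551 → 15.51%.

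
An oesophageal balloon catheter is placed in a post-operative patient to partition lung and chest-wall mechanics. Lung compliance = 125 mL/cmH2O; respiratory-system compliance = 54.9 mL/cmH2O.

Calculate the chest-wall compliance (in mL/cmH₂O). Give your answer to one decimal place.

1/Ccw = 1/Crs − 1/CL.
1/Ccw = 1/54.9 − 1/125 = 0.01021.
Ccw = 97.943 mL/cmH2O.

97.9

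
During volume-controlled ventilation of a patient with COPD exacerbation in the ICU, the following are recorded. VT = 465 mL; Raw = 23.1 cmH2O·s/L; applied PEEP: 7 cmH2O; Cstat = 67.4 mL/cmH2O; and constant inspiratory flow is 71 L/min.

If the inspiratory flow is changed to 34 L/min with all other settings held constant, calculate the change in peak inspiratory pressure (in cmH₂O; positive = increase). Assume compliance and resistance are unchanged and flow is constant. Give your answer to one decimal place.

-14.2

Flow: 71 L/min ÷ 60 = 1.1833 L/s.
New flow: 34 L/min ÷ 60 = 0.5667 L/s.
PIP = Vt/C + R·V̇ + PEEP (constant-flow equation of motion).
Only the resistive term changes: ΔPIP = R × ΔV̇ = 23.1 × (0.5667 − 1.1833) = 23.1 × -0.6166 = -14.243 cmH2O.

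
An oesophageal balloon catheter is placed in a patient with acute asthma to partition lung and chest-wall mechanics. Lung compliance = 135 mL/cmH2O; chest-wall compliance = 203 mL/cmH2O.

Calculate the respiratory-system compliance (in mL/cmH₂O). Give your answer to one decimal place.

Lung and chest wall are elastances in series: 1/Crs = 1/CL + 1/Ccw.
1/Crs = 1/135 + 1/203 = 0.01233.
Crs = 81.103 mL/cmH2O.

81.1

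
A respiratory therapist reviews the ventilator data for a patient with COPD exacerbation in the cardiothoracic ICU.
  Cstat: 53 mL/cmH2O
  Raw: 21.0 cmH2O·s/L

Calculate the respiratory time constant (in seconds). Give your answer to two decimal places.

1.11

τ = R × C = 21.0 × 53 mL/cmH2O = 21.0 × 0.053 L/cmH2O = 1.113 s.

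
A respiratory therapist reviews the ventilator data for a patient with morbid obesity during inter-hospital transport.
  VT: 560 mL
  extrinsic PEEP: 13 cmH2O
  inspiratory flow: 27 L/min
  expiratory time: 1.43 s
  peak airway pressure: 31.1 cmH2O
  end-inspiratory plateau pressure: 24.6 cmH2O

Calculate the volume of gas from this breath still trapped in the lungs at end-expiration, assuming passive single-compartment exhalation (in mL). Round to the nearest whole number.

72

Flow: 27 L/min ÷ 60 = 0.45 L/s.
R = (PIP − Pplat)/V̇ = (31.1 − 24.6) / 0.45 = 6.5/0.45 = 14.444 cmH2O·s/L.
C = Vt/(Pplat − PEEP) = 560.0 / (24.6 − 13) = 560.0/11.6 = 48.276 mL/cmH2O.
τ = R × C = 14.444 × 0.04828 L/cmH2O = 0.6974 s.
Fraction remaining = e^(−Te/τ) = e^(−1.43/0.6974) = 0.1287.
Trapped volume = 560.0 × 0.1287 = 72.072 mL.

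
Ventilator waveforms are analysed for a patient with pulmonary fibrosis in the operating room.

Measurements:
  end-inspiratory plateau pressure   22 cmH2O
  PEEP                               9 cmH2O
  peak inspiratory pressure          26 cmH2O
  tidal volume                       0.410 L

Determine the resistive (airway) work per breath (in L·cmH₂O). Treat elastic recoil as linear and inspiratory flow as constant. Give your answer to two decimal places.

1.64

With constant inspiratory flow the resistive pressure is constant at PIP − Pplat = 26 − 22 = 4.0 cmH2O, so resistive work = 4.0 × 0.410 = 1.64 L·cmH2O.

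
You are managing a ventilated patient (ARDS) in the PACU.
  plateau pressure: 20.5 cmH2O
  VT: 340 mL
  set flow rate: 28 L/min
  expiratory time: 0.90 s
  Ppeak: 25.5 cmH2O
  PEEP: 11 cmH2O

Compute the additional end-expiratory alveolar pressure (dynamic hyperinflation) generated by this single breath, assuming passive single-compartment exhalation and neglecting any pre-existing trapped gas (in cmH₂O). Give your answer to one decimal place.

0.9

Flow: 28 L/min ÷ 60 = 0.4667 L/s.
R = (PIP − Pplat)/V̇ = (25.5 − 20.5) / 0.4667 = 5.0/0.4667 = 10.714 cmH2O·s/L.
C = Vt/(Pplat − PEEP) = 340.0 / (20.5 − 11) = 340.0/9.5 = 35.789 mL/cmH2O.
τ = R × C = 10.714 × 0.03579 L/cmH2O = 0.3835 s.
Fraction remaining = e^(−Te/τ) = e^(−0.90/0.3835) = 0.09567; trapped volume = 340.0 × 0.09567 = 32.528 mL.
Additional alveolar pressure from trapping ≈ V_trapped / C = 32.528 / 35.789 = 0.9089 cmH2O.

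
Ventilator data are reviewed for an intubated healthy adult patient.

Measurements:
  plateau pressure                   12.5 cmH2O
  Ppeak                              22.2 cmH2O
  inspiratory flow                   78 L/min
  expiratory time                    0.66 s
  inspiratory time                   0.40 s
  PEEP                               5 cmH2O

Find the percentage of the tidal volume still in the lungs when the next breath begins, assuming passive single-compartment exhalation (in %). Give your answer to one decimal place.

27.9

Flow: 78 L/min ÷ 60 = 1.3 L/s.
Vt = flow × Ti = 1.3 L/s × 0.40 s × 1000 mL/L = 520.0 mL.
R = (PIP − Pplat)/V̇ = (22.2 − 12.5) / 1.3 = 9.7/1.3 = 7.462 cmH2O·s/L.
C = Vt/(Pplat − PEEP) = 520.0 / (12.5 − 5) = 520.0/7.5 = 69.333 mL/cmH2O.
τ = R × C = 7.462 × 0.06933 L/cmH2O = 0.5173 s.
Fraction remaining at end-expiration = e^(−Te/τ) = e^(−0.66/0.5173) = 0.2792 → 27.92%.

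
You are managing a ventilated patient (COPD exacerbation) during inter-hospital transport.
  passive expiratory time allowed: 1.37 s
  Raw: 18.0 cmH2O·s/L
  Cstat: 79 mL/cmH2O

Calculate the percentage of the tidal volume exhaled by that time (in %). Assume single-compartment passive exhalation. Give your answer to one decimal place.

61.8

τ = R × C = 18.0 × 79 mL/cmH2O = 18.0 × 0.079 L/cmH2O = 1.422 s.
Passive exhalation: V(t)/V₀ = e^(−t/τ) = e^(−1.37/1.422) = 0.3816.
Fraction exhaled = 1 − 0.3816 = 0.6184 → 61.84%.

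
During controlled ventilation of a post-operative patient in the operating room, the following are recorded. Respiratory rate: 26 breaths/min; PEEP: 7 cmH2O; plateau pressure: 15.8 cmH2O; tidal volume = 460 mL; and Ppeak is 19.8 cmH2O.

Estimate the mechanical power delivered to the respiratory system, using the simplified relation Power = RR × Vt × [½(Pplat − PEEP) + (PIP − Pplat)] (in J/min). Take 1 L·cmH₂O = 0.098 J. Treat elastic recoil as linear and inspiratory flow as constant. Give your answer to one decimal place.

Per-breath work = Vt × [½(Pplat−PEEP) + (PIP−Pplat)] = 0.460 × [0.5×8.8 + 4.0] = 0.460 × 8.4 = 3.864 L·cmH2O.
Power = 26 × 3.864 = 100.46 L·cmH2O/min.
× 0.098 J/(L·cmH2O) → 9.845 J/min.

9.8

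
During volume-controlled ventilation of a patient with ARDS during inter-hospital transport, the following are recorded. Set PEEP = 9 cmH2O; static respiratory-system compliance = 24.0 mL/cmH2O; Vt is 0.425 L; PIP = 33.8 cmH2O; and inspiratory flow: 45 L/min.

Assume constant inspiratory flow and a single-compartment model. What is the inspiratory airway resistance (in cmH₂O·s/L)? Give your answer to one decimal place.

9.5

Flow: 45 L/min ÷ 60 = 0.75 L/s.
Equation of motion (constant flow): PIP = Vt/C + R·V̇ + PEEP.
R·V̇ = PIP − Vt/C − PEEP = 33.8 − 425/24.0 − 9 = 33.8 − 17.708 − 9 = 7.092 cmH2O.
R = 7.092 / 0.75 = 9.456 cmH2O·s/L.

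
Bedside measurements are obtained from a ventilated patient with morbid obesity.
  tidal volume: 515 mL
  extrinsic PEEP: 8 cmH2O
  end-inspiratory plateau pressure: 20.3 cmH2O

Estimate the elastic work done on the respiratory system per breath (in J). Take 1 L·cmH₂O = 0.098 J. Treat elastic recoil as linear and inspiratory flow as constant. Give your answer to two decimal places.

0.31

Elastic work ≈ ½ × (Pplat − PEEP) × Vt = 0.5 × (20.3 − 8) × 0.515 L = 0.5 × 12.3 × 0.515 = 3.167 L·cmH2O.
× 0.098 J/(L·cmH2O) → 0.3104 J.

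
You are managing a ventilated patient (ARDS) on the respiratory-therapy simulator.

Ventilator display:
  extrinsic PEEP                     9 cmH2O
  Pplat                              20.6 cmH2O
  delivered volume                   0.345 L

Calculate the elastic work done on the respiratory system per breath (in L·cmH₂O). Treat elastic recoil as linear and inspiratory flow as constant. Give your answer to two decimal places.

Elastic work ≈ ½ × (Pplat − PEEP) × Vt = 0.5 × (20.6 − 9) × 0.345 L = 0.5 × 11.6 × 0.345 = 2.001 L·cmH2O.

2.00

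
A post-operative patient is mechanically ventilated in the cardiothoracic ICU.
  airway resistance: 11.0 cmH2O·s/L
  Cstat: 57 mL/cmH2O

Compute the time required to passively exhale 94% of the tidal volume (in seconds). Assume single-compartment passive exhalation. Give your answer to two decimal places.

τ = R × C = 11.0 × 57 mL/cmH2O = 11.0 × 0.057 L/cmH2O = 0.627 s.
Exhaled fraction f = 1 − e^(−t/τ) → t = −τ·ln(1 − f) = −0.627·ln(0.06) = 1.764 s.

1.76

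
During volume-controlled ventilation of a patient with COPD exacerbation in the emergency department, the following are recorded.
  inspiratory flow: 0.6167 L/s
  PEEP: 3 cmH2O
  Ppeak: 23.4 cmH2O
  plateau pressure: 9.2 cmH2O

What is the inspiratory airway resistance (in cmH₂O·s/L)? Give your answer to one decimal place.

23.0

Raw = (PIP − Pplat) / flow = (23.4 − 9.2) / 0.6167 = 14.2 / 0.6167 = 23.026 cmH2O·s/L.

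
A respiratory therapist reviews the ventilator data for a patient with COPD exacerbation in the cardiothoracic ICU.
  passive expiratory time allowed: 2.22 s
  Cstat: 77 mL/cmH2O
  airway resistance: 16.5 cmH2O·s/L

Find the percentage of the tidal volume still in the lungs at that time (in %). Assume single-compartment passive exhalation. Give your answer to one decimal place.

17.4

τ = R × C = 16.5 × 77 mL/cmH2O = 16.5 × 0.077 L/cmH2O = 1.271 s.
Passive exhalation: V(t)/V₀ = e^(−t/τ) = e^(−2.22/1.271) = 0.1744.
Fraction remaining = 0.1744 → 17.44%.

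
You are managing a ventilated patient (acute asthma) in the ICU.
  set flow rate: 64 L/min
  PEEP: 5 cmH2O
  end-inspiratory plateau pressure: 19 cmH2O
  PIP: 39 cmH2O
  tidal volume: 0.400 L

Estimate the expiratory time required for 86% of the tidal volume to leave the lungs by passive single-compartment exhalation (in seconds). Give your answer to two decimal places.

1.05

Flow: 64 L/min ÷ 60 = 1.0667 L/s.
R = (PIP − Pplat)/V̇ = (39 − 19) / 1.0667 = 20.0/1.0667 = 18.749 cmH2O·s/L.
C = Vt/(Pplat − PEEP) = 400.0 / (19 − 5) = 400.0/14.0 = 28.571 mL/cmH2O.
τ = R × C = 18.749 × 0.02857 L/cmH2O = 0.5357 s.
t = −τ·ln(1 − 0.86) = −0.5357·ln(0.14) = 1.053 s.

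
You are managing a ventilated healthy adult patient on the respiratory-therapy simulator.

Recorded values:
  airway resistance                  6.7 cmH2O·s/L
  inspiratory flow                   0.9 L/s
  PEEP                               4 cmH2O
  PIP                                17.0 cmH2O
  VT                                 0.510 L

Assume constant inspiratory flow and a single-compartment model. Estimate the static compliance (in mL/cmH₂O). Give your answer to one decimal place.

73.2

Equation of motion (constant flow): PIP = Vt/C + R·V̇ + PEEP.
Vt/C = PIP − R·V̇ − PEEP = 17.0 − 6.7×0.9 − 4 = 17.0 − 6.03 − 4 = 6.97 cmH2O.
C = Vt / 6.97 = 510 / 6.97 = 73.171 mL/cmH2O.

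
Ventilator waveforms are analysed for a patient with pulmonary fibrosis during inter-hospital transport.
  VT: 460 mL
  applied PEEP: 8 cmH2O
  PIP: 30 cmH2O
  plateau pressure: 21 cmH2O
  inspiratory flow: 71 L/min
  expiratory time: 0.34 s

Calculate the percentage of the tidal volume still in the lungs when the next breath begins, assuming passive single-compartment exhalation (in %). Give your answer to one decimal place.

28.3

Flow: 71 L/min ÷ 60 = 1.1833 L/s.
R = (PIP − Pplat)/V̇ = (30 − 21) / 1.1833 = 9.0/1.1833 = 7.606 cmH2O·s/L.
C = Vt/(Pplat − PEEP) = 460.0 / (21 − 8) = 460.0/13.0 = 35.385 mL/cmH2O.
τ = R × C = 7.606 × 0.03539 L/cmH2O = 0.2692 s.
Fraction remaining at end-expiration = e^(−Te/τ) = e^(−0.34/0.2692) = 0.2828 → 28.28%.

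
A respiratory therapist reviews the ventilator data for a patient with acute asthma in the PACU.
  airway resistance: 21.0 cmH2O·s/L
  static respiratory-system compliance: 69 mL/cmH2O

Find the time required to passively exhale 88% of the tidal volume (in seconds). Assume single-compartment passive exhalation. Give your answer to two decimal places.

3.07

τ = R × C = 21.0 × 69 mL/cmH2O = 21.0 × 0.069 L/cmH2O = 1.449 s.
Exhaled fraction f = 1 − e^(−t/τ) → t = −τ·ln(1 − f) = −1.449·ln(0.12) = 3.072 s.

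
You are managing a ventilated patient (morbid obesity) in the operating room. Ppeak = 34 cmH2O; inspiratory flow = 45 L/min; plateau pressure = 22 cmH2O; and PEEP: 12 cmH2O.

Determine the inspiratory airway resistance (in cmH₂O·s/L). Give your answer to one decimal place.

16.0

Flow: 45 L/min ÷ 60 = 0.75 L/s.
Raw = (PIP − Pplat) / flow = (34 − 22) / 0.75 = 12.0 / 0.75 = 16.0 cmH2O·s/L.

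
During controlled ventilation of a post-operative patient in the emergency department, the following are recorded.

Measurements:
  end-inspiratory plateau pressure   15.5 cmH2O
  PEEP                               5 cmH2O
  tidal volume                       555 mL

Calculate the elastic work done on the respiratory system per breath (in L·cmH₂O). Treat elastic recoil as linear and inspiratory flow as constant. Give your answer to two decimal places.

Elastic work ≈ ½ × (Pplat − PEEP) × Vt = 0.5 × (15.5 − 5) × 0.555 L = 0.5 × 10.5 × 0.555 = 2.914 L·cmH2O.

2.91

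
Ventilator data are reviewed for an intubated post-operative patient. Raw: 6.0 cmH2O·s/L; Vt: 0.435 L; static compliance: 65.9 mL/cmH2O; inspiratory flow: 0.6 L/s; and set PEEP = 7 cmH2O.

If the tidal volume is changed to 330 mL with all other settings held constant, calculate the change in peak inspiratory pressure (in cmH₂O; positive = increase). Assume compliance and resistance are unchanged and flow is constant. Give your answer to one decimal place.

PIP = Vt/C + R·V̇ + PEEP (constant-flow equation of motion).
Only the elastic term changes: ΔPIP = ΔVt / C = (330 − 435) / 65.9 = -1.593 cmH2O.

-1.6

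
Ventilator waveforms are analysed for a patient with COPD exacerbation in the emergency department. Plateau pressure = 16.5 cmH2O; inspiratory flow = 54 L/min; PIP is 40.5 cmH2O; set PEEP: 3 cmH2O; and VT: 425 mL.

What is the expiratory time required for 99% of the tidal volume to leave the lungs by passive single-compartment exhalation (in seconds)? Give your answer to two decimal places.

3.87

Flow: 54 L/min ÷ 60 = 0.9 L/s.
R = (PIP − Pplat)/V̇ = (40.5 − 16.5) / 0.9 = 24.0/0.9 = 26.667 cmH2O·s/L.
C = Vt/(Pplat − PEEP) = 425.0 / (16.5 − 3) = 425.0/13.5 = 31.481 mL/cmH2O.
τ = R × C = 26.667 × 0.03148 L/cmH2O = 0.8395 s.
t = −τ·ln(1 − 0.99) = −0.8395·ln(0.01) = 3.866 s.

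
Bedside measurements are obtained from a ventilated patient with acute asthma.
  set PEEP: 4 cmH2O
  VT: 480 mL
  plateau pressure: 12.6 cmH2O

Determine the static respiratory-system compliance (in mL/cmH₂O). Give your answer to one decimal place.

Cstat = Vt / (Pplat − PEEP) = 480 / (12.6 − 4) = 480 / 8.6 = 55.814 mL/cmH2O.

55.8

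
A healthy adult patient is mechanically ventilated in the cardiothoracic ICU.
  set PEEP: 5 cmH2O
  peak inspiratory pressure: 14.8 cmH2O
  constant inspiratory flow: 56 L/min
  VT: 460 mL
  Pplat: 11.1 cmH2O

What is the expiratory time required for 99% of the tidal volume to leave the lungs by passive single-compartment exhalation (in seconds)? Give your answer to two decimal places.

Flow: 56 L/min ÷ 60 = 0.9333 L/s.
R = (PIP − Pplat)/V̇ = (14.8 − 11.1) / 0.9333 = 3.7/0.9333 = 3.964 cmH2O·s/L.
C = Vt/(Pplat − PEEP) = 460.0 / (11.1 − 5) = 460.0/6.1 = 75.41 mL/cmH2O.
τ = R × C = 3.964 × 0.07541 L/cmH2O = 0.2989 s.
t = −τ·ln(1 − 0.99) = −0.2989·ln(0.01) = 1.376 s.

1.38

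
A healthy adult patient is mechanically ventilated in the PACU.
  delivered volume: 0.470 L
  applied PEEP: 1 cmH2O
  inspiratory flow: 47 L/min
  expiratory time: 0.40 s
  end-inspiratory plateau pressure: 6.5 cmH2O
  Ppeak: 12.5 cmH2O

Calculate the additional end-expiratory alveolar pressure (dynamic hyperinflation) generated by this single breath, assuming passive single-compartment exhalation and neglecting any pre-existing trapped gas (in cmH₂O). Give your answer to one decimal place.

Flow: 47 L/min ÷ 60 = 0.7833 L/s.
R = (PIP − Pplat)/V̇ = (12.5 − 6.5) / 0.7833 = 6.0/0.7833 = 7.66 cmH2O·s/L.
C = Vt/(Pplat − PEEP) = 470.0 / (6.5 − 1) = 470.0/5.5 = 85.455 mL/cmH2O.
τ = R × C = 7.66 × 0.08546 L/cmH2O = 0.6546 s.
Fraction remaining = e^(−Te/τ) = e^(−0.40/0.6546) = 0.5428; trapped volume = 470.0 × 0.5428 = 255.12 mL.
Additional alveolar pressure from trapping ≈ V_trapped / C = 255.12 / 85.455 = 2.985 cmH2O.

3.0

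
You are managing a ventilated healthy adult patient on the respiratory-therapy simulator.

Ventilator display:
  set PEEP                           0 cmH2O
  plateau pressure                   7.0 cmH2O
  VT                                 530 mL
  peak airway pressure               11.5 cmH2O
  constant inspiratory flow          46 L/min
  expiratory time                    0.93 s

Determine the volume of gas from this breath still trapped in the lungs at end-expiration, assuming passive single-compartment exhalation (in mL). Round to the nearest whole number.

65

Flow: 46 L/min ÷ 60 = 0.7667 L/s.
R = (PIP − Pplat)/V̇ = (11.5 − 7.0) / 0.7667 = 4.5/0.7667 = 5.869 cmH2O·s/L.
C = Vt/(Pplat − PEEP) = 530.0 / (7.0 − 0) = 530.0/7.0 = 75.714 mL/cmH2O.
τ = R × C = 5.869 × 0.07571 L/cmH2O = 0.4443 s.
Fraction remaining = e^(−Te/τ) = e^(−0.93/0.4443) = 0.1233.
Trapped volume = 530.0 × 0.1233 = 65.349 mL.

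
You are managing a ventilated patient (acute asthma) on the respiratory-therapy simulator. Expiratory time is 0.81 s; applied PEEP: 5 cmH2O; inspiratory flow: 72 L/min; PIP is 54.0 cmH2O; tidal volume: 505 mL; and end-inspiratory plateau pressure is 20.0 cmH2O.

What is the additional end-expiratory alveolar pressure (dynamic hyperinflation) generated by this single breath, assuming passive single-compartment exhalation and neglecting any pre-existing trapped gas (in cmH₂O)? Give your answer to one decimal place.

Flow: 72 L/min ÷ 60 = 1.2 L/s.
R = (PIP − Pplat)/V̇ = (54.0 − 20.0) / 1.2 = 34.0/1.2 = 28.333 cmH2O·s/L.
C = Vt/(Pplat − PEEP) = 505.0 / (20.0 − 5) = 505.0/15.0 = 33.667 mL/cmH2O.
τ = R × C = 28.333 × 0.03367 L/cmH2O = 0.954 s.
Fraction remaining = e^(−Te/τ) = e^(−0.81/0.954) = 0.4278; trapped volume = 505.0 × 0.4278 = 216.04 mL.
Additional alveolar pressure from trapping ≈ V_trapped / C = 216.04 / 33.667 = 6.417 cmH2O.

6.4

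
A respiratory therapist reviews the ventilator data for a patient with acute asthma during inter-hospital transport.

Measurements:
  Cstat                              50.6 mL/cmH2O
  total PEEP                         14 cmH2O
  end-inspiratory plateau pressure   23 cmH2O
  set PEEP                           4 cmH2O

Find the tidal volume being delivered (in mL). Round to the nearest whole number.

End-expiratory occlusion gives total PEEP = 14 cmH2O (intrinsic PEEP = 14 − 4 = 10). Use total PEEP for the elastic gradient.
Vt = Cstat × (Pplat − PEEPtotal) = 50.6 × (23 − 14) = 50.6 × 9.0 = 455.4 mL.

455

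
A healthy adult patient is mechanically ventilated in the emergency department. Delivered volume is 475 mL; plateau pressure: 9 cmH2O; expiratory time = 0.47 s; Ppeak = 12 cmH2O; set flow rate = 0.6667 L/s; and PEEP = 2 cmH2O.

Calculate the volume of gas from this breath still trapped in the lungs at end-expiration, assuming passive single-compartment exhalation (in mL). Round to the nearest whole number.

R = (PIP − Pplat)/V̇ = (12 − 9) / 0.6667 = 3.0/0.6667 = 4.5 cmH2O·s/L.
C = Vt/(Pplat − PEEP) = 475.0 / (9 − 2) = 475.0/7.0 = 67.857 mL/cmH2O.
τ = R × C = 4.5 × 0.06786 L/cmH2O = 0.3054 s.
Fraction remaining = e^(−Te/τ) = e^(−0.47/0.3054) = 0.2146.
Trapped volume = 475.0 × 0.2146 = 101.94 mL.

102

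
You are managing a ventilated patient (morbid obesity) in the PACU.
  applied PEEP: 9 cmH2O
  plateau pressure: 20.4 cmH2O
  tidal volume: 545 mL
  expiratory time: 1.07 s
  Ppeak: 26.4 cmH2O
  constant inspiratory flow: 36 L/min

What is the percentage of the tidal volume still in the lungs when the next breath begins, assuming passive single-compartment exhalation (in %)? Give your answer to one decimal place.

10.7

Flow: 36 L/min ÷ 60 = 0.6 L/s.
R = (PIP − Pplat)/V̇ = (26.4 − 20.4) / 0.6 = 6.0/0.6 = 10.0 cmH2O·s/L.
C = Vt/(Pplat − PEEP) = 545.0 / (20.4 − 9) = 545.0/11.4 = 47.807 mL/cmH2O.
τ = R × C = 10.0 × 0.04781 L/cmH2O = 0.4781 s.
Fraction remaining at end-expiration = e^(−Te/τ) = e^(−1.07/0.4781) = 0.1067 → 10.67%.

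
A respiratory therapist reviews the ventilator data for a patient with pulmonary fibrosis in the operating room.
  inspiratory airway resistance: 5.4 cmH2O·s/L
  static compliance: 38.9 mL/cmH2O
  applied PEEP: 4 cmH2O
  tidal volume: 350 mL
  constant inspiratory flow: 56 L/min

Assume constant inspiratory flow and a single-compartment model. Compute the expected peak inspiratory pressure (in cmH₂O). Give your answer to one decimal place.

Flow: 56 L/min ÷ 60 = 0.9333 L/s.
Equation of motion (constant flow): PIP = Vt/C + R·V̇ + PEEP.
PIP = 350/38.9 + 5.4×0.9333 + 4 = 8.997 + 5.04 + 4 = 18.037 cmH2O.

18.0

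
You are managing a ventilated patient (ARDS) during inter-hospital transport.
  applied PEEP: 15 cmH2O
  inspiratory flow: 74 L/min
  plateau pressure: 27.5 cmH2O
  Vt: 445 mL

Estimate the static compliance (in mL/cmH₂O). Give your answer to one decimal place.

Cstat = Vt / (Pplat − PEEP) = 445 / (27.5 − 15) = 445 / 12.5 = 35.6 mL/cmH2O.

35.6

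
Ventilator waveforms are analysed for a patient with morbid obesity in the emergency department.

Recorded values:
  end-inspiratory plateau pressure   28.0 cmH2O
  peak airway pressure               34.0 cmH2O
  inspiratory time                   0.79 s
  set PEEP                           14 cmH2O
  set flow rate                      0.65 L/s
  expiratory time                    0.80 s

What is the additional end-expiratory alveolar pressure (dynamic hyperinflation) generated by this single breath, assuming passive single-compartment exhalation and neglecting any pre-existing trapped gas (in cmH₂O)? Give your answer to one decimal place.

Vt = flow × Ti = 0.65 L/s × 0.79 s × 1000 mL/L = 513.5 mL.
R = (PIP − Pplat)/V̇ = (34.0 − 28.0) / 0.65 = 6.0/0.65 = 9.231 cmH2O·s/L.
C = Vt/(Pplat − PEEP) = 513.5 / (28.0 − 14) = 513.5/14.0 = 36.679 mL/cmH2O.
τ = R × C = 9.231 × 0.03668 L/cmH2O = 0.3386 s.
Fraction remaining = e^(−Te/τ) = e^(−0.80/0.3386) = 0.09417; trapped volume = 513.5 × 0.09417 = 48.356 mL.
Additional alveolar pressure from trapping ≈ V_trapped / C = 48.356 / 36.679 = 1.318 cmH2O.

1.3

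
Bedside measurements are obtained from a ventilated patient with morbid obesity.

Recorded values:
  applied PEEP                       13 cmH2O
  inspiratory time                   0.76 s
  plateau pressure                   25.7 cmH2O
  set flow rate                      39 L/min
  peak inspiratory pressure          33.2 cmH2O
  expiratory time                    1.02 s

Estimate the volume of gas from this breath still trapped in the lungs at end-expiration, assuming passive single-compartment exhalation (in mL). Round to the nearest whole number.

Flow: 39 L/min ÷ 60 = 0.65 L/s.
Vt = flow × Ti = 0.65 L/s × 0.76 s × 1000 mL/L = 494.0 mL.
R = (PIP − Pplat)/V̇ = (33.2 − 25.7) / 0.65 = 7.5/0.65 = 11.538 cmH2O·s/L.
C = Vt/(Pplat − PEEP) = 494.0 / (25.7 − 13) = 494.0/12.7 = 38.898 mL/cmH2O.
τ = R × C = 11.538 × 0.0389 L/cmH2O = 0.4488 s.
Fraction remaining = e^(−Te/τ) = e^(−1.02/0.4488) = 0.103.
Trapped volume = 494.0 × 0.103 = 50.882 mL.

51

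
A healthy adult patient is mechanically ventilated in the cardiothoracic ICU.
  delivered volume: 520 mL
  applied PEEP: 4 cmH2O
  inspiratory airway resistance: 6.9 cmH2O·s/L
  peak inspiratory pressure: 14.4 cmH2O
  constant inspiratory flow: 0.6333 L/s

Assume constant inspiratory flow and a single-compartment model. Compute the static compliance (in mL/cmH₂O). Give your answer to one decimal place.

86.2

Equation of motion (constant flow): PIP = Vt/C + R·V̇ + PEEP.
Vt/C = PIP − R·V̇ − PEEP = 14.4 − 6.9×0.6333 − 4 = 14.4 − 4.37 − 4 = 6.03 cmH2O.
C = Vt / 6.03 = 520 / 6.03 = 86.235 mL/cmH2O.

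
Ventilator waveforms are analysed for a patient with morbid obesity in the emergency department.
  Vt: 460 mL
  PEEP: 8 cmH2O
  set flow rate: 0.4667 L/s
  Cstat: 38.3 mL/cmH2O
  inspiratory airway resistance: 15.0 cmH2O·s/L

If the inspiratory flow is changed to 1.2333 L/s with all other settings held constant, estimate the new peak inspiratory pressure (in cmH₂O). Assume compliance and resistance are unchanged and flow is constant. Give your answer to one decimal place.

PIP = Vt/C + R·V̇ + PEEP (constant-flow equation of motion).
Only the resistive term changes: ΔPIP = R × ΔV̇ = 15.0 × (1.2333 − 0.4667) = 15.0 × 0.7666 = 11.499 cmH2O.
Original PIP = 460/38.3 + 15.0×0.4667 + 8 = 27.011 cmH2O; new PIP = 27.011 + (11.499) = 38.51 cmH2O.

38.5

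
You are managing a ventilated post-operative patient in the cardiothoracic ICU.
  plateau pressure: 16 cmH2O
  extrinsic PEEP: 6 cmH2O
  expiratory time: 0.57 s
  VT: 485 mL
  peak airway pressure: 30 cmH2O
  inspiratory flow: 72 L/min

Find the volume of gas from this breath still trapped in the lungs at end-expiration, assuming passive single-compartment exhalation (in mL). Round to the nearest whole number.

177

Flow: 72 L/min ÷ 60 = 1.2 L/s.
R = (PIP − Pplat)/V̇ = (30 − 16) / 1.2 = 14.0/1.2 = 11.667 cmH2O·s/L.
C = Vt/(Pplat − PEEP) = 485.0 / (16 − 6) = 485.0/10.0 = 48.5 mL/cmH2O.
τ = R × C = 11.667 × 0.0485 L/cmH2O = 0.5658 s.
Fraction remaining = e^(−Te/τ) = e^(−0.57/0.5658) = 0.3652.
Trapped volume = 485.0 × 0.3652 = 177.12 mL.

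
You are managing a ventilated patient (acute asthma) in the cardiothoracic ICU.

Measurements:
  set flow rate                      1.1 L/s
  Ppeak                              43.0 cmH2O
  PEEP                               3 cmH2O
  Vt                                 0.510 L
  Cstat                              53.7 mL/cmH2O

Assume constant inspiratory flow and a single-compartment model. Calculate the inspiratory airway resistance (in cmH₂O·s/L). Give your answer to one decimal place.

Equation of motion (constant flow): PIP = Vt/C + R·V̇ + PEEP.
R·V̇ = PIP − Vt/C − PEEP = 43.0 − 510/53.7 − 3 = 43.0 − 9.497 − 3 = 30.503 cmH2O.
R = 30.503 / 1.1 = 27.73 cmH2O·s/L.

27.7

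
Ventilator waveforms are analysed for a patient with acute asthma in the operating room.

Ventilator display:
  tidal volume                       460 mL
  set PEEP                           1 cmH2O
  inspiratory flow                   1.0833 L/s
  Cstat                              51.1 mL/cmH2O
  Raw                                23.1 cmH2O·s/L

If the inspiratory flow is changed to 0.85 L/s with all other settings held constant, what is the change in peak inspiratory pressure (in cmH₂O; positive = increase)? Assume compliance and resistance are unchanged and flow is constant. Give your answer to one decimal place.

PIP = Vt/C + R·V̇ + PEEP (constant-flow equation of motion).
Only the resistive term changes: ΔPIP = R × ΔV̇ = 23.1 × (0.85 − 1.0833) = 23.1 × -0.2333 = -5.389 cmH2O.

-5.4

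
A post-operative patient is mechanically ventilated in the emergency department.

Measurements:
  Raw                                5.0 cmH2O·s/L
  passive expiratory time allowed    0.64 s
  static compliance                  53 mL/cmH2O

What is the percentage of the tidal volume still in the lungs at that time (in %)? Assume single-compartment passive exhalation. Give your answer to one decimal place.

8.9

τ = R × C = 5.0 × 53 mL/cmH2O = 5.0 × 0.053 L/cmH2O = 0.265 s.
Passive exhalation: V(t)/V₀ = e^(−t/τ) = e^(−0.64/0.265) = 0.08936.
Fraction remaining = 0.08936 → 8.936%.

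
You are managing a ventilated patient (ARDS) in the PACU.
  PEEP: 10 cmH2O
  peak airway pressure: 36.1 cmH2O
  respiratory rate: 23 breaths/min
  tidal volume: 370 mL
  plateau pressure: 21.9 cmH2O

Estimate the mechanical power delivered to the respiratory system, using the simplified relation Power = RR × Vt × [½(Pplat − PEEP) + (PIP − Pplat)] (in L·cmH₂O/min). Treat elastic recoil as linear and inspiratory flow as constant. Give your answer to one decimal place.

171.5

Per-breath work = Vt × [½(Pplat−PEEP) + (PIP−Pplat)] = 0.370 × [0.5×11.9 + 14.2] = 0.370 × 20.15 = 7.456 L·cmH2O.
Power = 23 × 7.456 = 171.49 L·cmH2O/min.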